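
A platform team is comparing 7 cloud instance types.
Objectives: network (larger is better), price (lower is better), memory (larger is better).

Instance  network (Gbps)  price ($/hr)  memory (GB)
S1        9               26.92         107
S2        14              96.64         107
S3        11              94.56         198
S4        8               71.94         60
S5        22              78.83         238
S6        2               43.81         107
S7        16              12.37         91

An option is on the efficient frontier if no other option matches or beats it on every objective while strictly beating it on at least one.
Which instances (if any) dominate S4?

S1, S7

S1: network 9≥8, price 26.92≤71.94, memory 107≥60 — dominates S4.
S7: network 16≥8, price 12.37≤71.94, memory 91≥60 — dominates S4.
Others (S2, S3, S5, S6) are each worse than S4 on at least one objective.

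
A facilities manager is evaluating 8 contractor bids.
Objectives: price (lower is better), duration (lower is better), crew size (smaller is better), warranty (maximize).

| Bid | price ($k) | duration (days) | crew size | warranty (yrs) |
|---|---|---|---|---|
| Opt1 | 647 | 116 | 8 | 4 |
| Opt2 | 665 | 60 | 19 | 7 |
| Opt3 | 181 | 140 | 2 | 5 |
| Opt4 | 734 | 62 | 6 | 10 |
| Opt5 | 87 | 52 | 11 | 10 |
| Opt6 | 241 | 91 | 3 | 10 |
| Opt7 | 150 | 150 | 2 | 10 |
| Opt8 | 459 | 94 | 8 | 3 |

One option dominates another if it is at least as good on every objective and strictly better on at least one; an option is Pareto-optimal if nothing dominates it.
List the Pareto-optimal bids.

Opt1: dominated by Opt6 (price 241≤647, duration 91≤116, crew size 3≤8, warranty 10≥4).
Opt2: dominated by Opt5 (price 87≤665, duration 52≤60, crew size 11≤19, warranty 10≥7).
Opt3: not dominated.
Opt4: not dominated.
Opt5: not dominated (best price).
Opt6: not dominated.
Opt7: not dominated.
Opt8: dominated by Opt6 (price 241≤459, duration 91≤94, crew size 3≤8, warranty 10≥3).

Opt3, Opt4, Opt5, Opt6, Opt7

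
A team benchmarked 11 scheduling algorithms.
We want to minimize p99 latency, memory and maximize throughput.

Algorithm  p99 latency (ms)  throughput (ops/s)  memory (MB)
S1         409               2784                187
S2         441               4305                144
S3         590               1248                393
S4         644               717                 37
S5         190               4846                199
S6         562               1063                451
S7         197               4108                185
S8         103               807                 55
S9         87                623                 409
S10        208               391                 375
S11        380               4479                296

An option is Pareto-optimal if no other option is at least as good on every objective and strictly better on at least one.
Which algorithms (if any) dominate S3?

S1, S2, S5, S7, S11

S1: p99 latency 409≤590, throughput 2784≥1248, memory 187≤393 — dominates S3.
S2: p99 latency 441≤590, throughput 4305≥1248, memory 144≤393 — dominates S3.
S5: p99 latency 190≤590, throughput 4846≥1248, memory 199≤393 — dominates S3.
S7: p99 latency 197≤590, throughput 4108≥1248, memory 185≤393 — dominates S3.
S11: p99 latency 380≤590, throughput 4479≥1248, memory 296≤393 — dominates S3.
Others (S4, S6, S8, S9, S10) are each worse than S3 on at least one objective.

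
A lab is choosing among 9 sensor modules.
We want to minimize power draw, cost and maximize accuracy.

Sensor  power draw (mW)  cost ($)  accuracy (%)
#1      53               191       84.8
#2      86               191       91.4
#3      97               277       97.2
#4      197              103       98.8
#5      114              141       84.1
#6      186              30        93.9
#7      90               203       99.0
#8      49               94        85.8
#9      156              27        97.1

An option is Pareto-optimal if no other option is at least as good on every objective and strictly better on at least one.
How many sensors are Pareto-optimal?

#1: dominated by #8 (power draw 49≤53, cost 94≤191, accuracy 85.8≥84.8).
#2: not dominated.
#3: dominated by #7 (power draw 90≤97, cost 203≤277, accuracy 99.0≥97.2).
#4: not dominated.
#5: dominated by #8 (power draw 49≤114, cost 94≤141, accuracy 85.8≥84.1).
#6: dominated by #9 (power draw 156≤186, cost 27≤30, accuracy 97.1≥93.9).
#7: not dominated (best accuracy).
#8: not dominated (best power draw).
#9: not dominated (best cost).
Pareto-optimal: #2, #4, #7, #8, #9 → 5.

5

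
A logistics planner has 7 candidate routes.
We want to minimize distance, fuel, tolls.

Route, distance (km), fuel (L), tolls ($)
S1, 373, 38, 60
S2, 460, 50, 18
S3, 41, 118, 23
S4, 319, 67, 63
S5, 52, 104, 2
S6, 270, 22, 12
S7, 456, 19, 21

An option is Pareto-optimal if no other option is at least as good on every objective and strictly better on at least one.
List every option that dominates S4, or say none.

S6

S6: distance 270≤319, fuel 22≤67, tolls 12≤63 — dominates S4.
Others (S1, S2, S3, S5, S7) are each worse than S4 on at least one objective.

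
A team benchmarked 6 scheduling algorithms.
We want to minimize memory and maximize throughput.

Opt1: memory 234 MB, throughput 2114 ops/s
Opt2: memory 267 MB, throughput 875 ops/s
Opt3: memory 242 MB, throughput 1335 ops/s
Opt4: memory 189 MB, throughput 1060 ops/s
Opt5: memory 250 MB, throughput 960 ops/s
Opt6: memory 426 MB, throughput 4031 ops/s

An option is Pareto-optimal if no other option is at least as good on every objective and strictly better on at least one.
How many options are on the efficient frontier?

Opt1: not dominated.
Opt2: dominated by Opt1 (memory 234≤267, throughput 2114≥875).
Opt3: dominated by Opt1 (memory 234≤242, throughput 2114≥1335).
Opt4: not dominated (best memory).
Opt5: dominated by Opt1 (memory 234≤250, throughput 2114≥960).
Opt6: not dominated (best throughput).
Pareto-optimal: Opt1, Opt4, Opt6 → 3.

3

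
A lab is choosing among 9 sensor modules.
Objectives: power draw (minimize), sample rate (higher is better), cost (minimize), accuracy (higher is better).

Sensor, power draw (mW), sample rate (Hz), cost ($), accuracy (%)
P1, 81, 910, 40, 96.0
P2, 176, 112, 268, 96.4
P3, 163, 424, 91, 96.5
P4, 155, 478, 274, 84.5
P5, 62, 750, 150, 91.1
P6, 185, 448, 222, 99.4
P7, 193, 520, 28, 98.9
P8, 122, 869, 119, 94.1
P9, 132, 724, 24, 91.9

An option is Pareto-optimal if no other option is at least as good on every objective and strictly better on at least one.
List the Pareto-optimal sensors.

P1, P3, P5, P6, P7, P9

P1: not dominated (best sample rate).
P2: dominated by P3 (power draw 163≤176, sample rate 424≥112, cost 91≤268, accuracy 96.5≥96.4).
P3: not dominated.
P4: dominated by P1 (power draw 81≤155, sample rate 910≥478, cost 40≤274, accuracy 96.0≥84.5).
P5: not dominated (best power draw).
P6: not dominated (best accuracy).
P7: not dominated.
P8: dominated by P1 (power draw 81≤122, sample rate 910≥869, cost 40≤119, accuracy 96.0≥94.1).
P9: not dominated (best cost).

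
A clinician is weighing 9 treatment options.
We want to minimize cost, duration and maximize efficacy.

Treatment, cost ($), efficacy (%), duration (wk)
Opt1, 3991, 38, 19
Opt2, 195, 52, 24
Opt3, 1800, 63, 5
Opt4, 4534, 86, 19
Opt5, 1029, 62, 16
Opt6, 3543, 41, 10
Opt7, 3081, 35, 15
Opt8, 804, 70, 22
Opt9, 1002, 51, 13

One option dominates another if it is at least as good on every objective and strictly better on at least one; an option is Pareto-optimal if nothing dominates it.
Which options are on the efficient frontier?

Opt1: dominated by Opt3 (cost 1800≤3991, efficacy 63≥38, duration 5≤19).
Opt2: not dominated (best cost).
Opt3: not dominated (best duration).
Opt4: not dominated (best efficacy).
Opt5: not dominated.
Opt6: dominated by Opt3 (cost 1800≤3543, efficacy 63≥41, duration 5≤10).
Opt7: dominated by Opt3 (cost 1800≤3081, efficacy 63≥35, duration 5≤15).
Opt8: not dominated.
Opt9: not dominated.

Opt2, Opt3, Opt4, Opt5, Opt8, Opt9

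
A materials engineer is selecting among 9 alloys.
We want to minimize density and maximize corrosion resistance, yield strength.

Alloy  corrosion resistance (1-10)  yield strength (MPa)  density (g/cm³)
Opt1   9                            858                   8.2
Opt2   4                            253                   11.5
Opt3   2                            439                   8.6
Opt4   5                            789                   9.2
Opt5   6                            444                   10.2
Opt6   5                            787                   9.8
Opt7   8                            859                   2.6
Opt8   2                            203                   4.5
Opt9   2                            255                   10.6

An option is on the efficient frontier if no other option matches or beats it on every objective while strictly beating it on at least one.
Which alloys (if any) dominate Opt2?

Opt1, Opt4, Opt5, Opt6, Opt7

Opt1: corrosion resistance 9≥4, yield strength 858≥253, density 8.2≤11.5 — dominates Opt2.
Opt4: corrosion resistance 5≥4, yield strength 789≥253, density 9.2≤11.5 — dominates Opt2.
Opt5: corrosion resistance 6≥4, yield strength 444≥253, density 10.2≤11.5 — dominates Opt2.
Opt6: corrosion resistance 5≥4, yield strength 787≥253, density 9.8≤11.5 — dominates Opt2.
Opt7: corrosion resistance 8≥4, yield strength 859≥253, density 2.6≤11.5 — dominates Opt2.
Others (Opt3, Opt8, Opt9) are each worse than Opt2 on at least one objective.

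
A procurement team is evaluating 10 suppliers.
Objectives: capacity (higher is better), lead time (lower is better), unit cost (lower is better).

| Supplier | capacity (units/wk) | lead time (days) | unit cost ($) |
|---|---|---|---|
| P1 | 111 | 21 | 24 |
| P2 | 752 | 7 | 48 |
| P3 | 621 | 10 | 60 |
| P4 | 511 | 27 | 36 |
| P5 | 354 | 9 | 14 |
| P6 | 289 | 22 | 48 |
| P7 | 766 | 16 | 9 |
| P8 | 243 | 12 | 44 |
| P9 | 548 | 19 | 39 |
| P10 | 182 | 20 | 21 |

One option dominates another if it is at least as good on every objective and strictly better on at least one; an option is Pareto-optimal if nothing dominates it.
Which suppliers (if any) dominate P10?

P5: capacity 354≥182, lead time 9≤20, unit cost 14≤21 — dominates P10.
P7: capacity 766≥182, lead time 16≤20, unit cost 9≤21 — dominates P10.
Others (P1, P2, P3, P4, P6, P8, P9) are each worse than P10 on at least one objective.

P5, P7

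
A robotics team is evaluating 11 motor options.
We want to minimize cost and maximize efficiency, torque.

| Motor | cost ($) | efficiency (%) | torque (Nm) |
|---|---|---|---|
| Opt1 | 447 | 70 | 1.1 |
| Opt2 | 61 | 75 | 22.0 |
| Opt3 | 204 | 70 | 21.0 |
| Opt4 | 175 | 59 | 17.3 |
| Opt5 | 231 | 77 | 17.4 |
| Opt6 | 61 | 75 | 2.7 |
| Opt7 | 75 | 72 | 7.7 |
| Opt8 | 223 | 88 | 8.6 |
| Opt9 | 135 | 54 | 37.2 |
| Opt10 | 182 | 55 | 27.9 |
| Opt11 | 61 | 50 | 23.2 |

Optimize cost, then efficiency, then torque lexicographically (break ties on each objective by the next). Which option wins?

First minimize cost: best is 61, kept {Opt2, Opt6, Opt11}.
Then maximize efficiency: best is 75, kept {Opt2, Opt6}.
Then maximize torque: best is 22.0, kept {Opt2}.

Opt2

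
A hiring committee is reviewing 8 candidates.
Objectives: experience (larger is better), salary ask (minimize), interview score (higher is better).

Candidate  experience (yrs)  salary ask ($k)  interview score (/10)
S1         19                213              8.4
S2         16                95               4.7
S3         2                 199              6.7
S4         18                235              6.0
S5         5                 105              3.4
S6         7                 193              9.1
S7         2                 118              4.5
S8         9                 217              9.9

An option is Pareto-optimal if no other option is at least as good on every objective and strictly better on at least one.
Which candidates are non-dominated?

S1: not dominated (best experience).
S2: not dominated (best salary ask).
S3: dominated by S6 (experience 7≥2, salary ask 193≤199, interview score 9.1≥6.7).
S4: dominated by S1 (experience 19≥18, salary ask 213≤235, interview score 8.4≥6.0).
S5: dominated by S2 (experience 16≥5, salary ask 95≤105, interview score 4.7≥3.4).
S6: not dominated.
S7: dominated by S2 (experience 16≥2, salary ask 95≤118, interview score 4.7≥4.5).
S8: not dominated (best interview score).

S1, S2, S6, S8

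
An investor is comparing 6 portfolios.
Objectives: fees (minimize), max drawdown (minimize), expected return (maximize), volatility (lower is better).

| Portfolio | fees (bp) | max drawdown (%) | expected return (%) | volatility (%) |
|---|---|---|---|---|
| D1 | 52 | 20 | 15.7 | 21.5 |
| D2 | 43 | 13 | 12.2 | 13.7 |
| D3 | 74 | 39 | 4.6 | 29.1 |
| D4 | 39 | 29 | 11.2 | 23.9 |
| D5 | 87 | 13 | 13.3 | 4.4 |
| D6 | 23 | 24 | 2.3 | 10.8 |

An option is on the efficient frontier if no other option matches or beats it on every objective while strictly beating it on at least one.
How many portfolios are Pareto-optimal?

5

D1: not dominated (best expected return).
D2: not dominated.
D3: dominated by D1 (fees 52≤74, max drawdown 20≤39, expected return 15.7≥4.6, volatility 21.5≤29.1).
D4: not dominated.
D5: not dominated (best volatility).
D6: not dominated (best fees).
Pareto-optimal: D1, D2, D4, D5, D6 → 5.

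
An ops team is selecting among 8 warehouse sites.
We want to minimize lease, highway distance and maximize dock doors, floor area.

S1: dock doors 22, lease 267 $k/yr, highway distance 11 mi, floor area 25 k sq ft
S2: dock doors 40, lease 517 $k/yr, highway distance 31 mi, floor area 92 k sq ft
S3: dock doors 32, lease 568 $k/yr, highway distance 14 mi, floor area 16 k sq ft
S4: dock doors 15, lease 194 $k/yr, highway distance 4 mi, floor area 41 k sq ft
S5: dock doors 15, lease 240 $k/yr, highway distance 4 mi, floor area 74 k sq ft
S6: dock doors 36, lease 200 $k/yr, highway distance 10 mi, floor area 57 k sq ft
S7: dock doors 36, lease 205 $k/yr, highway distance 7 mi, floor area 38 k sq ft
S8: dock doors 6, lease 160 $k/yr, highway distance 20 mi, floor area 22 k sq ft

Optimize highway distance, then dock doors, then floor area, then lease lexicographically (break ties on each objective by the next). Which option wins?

S5

First minimize highway distance: best is 4, kept {S4, S5}.
Then maximize dock doors: best is 15, kept {S4, S5}.
Then maximize floor area: best is 74, kept {S5}.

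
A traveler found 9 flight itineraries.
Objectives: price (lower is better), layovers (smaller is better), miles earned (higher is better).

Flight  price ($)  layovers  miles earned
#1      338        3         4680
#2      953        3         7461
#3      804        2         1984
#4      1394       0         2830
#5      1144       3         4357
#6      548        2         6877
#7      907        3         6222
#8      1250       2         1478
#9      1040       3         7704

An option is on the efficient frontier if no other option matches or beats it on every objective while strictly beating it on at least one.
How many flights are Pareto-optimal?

#1: not dominated (best price).
#2: not dominated.
#3: dominated by #6 (price 548≤804, layovers 2≤2, miles earned 6877≥1984).
#4: not dominated (best layovers).
#5: dominated by #1 (price 338≤1144, layovers 3≤3, miles earned 4680≥4357).
#6: not dominated.
#7: dominated by #6 (price 548≤907, layovers 2≤3, miles earned 6877≥6222).
#8: dominated by #3 (price 804≤1250, layovers 2≤2, miles earned 1984≥1478).
#9: not dominated (best miles earned).
Pareto-optimal: #1, #2, #4, #6, #9 → 5.

5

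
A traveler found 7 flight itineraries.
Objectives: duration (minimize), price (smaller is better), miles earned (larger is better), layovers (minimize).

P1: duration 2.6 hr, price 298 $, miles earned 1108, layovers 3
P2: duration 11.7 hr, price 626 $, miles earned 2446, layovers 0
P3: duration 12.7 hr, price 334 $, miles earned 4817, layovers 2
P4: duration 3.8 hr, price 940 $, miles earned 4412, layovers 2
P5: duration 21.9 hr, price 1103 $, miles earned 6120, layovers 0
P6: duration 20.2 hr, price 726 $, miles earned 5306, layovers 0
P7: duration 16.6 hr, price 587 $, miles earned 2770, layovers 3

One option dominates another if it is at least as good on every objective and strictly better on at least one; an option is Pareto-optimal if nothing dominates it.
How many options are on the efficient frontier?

P1: not dominated (best duration).
P2: not dominated.
P3: not dominated.
P4: not dominated.
P5: not dominated (best miles earned).
P6: not dominated.
P7: dominated by P3 (duration 12.7≤16.6, price 334≤587, miles earned 4817≥2770, layovers 2≤3).
Pareto-optimal: P1, P2, P3, P4, P5, P6 → 6.

6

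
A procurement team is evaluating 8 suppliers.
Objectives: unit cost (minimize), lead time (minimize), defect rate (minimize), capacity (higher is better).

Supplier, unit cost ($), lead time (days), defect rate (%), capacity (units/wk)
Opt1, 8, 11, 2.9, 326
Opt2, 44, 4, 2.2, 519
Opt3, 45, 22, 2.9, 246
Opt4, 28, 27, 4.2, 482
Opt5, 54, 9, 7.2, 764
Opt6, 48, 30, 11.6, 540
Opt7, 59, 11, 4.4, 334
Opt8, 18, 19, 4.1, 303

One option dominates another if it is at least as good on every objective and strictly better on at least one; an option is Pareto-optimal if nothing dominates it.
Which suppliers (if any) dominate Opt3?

Opt1: unit cost 8≤45, lead time 11≤22, defect rate 2.9≤2.9, capacity 326≥246 — dominates Opt3.
Opt2: unit cost 44≤45, lead time 4≤22, defect rate 2.2≤2.9, capacity 519≥246 — dominates Opt3.
Others (Opt4, Opt5, Opt6, Opt7, Opt8) are each worse than Opt3 on at least one objective.

Opt1, Opt2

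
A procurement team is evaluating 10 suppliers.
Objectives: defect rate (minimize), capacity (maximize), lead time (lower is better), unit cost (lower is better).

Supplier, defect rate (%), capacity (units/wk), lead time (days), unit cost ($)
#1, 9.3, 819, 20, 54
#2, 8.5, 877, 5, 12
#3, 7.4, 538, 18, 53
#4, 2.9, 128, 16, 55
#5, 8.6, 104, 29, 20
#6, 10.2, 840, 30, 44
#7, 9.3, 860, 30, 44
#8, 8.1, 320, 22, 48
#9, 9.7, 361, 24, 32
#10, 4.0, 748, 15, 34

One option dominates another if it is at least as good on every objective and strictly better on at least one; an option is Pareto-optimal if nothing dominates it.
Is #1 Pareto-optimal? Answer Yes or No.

#2 vs #1: defect rate 8.5≤9.3, capacity 877≥819, lead time 5≤20, unit cost 12≤54 — #2 is at least as good on every objective and strictly better on at least one, so #2 dominates #1.

No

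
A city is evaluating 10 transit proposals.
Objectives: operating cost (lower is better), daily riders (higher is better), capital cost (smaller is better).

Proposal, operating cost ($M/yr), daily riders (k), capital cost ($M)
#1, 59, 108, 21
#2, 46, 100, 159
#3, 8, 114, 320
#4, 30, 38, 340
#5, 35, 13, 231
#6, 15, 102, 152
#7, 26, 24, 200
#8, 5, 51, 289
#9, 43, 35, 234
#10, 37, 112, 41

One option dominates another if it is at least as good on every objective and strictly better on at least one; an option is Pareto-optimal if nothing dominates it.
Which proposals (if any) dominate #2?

#6: operating cost 15≤46, daily riders 102≥100, capital cost 152≤159 — dominates #2.
#10: operating cost 37≤46, daily riders 112≥100, capital cost 41≤159 — dominates #2.
Others (#1, #3, #4, #5, #7, #8, #9) are each worse than #2 on at least one objective.

#6, #10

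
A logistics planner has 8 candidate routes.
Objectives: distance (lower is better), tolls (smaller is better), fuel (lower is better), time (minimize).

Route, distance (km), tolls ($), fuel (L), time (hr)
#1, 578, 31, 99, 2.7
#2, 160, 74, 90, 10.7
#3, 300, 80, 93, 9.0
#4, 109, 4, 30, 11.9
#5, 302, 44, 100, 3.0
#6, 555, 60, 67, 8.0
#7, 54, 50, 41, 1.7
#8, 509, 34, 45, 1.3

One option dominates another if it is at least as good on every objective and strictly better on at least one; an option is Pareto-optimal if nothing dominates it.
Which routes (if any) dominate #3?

#7

#7: distance 54≤300, tolls 50≤80, fuel 41≤93, time 1.7≤9.0 — dominates #3.
Others (#1, #2, #4, #5, #6, #8) are each worse than #3 on at least one objective.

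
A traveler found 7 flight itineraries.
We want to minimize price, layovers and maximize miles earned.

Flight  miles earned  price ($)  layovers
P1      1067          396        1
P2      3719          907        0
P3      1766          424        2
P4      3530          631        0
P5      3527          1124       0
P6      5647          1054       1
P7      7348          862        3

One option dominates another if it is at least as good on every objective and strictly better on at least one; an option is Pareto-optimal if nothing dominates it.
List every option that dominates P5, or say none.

P2, P4

P2: miles earned 3719≥3527, price 907≤1124, layovers 0≤0 — dominates P5.
P4: miles earned 3530≥3527, price 631≤1124, layovers 0≤0 — dominates P5.
Others (P1, P3, P6, P7) are each worse than P5 on at least one objective.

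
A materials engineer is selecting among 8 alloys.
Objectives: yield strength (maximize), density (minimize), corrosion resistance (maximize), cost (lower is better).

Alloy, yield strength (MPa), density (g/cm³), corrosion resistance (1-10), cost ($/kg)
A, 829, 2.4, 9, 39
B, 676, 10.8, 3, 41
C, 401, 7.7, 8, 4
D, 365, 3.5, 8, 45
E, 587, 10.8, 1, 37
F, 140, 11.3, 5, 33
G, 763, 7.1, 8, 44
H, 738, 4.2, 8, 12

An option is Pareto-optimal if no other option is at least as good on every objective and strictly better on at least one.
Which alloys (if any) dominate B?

A: yield strength 829≥676, density 2.4≤10.8, corrosion resistance 9≥3, cost 39≤41 — dominates B.
H: yield strength 738≥676, density 4.2≤10.8, corrosion resistance 8≥3, cost 12≤41 — dominates B.
Others (C, D, E, F, G) are each worse than B on at least one objective.

A, H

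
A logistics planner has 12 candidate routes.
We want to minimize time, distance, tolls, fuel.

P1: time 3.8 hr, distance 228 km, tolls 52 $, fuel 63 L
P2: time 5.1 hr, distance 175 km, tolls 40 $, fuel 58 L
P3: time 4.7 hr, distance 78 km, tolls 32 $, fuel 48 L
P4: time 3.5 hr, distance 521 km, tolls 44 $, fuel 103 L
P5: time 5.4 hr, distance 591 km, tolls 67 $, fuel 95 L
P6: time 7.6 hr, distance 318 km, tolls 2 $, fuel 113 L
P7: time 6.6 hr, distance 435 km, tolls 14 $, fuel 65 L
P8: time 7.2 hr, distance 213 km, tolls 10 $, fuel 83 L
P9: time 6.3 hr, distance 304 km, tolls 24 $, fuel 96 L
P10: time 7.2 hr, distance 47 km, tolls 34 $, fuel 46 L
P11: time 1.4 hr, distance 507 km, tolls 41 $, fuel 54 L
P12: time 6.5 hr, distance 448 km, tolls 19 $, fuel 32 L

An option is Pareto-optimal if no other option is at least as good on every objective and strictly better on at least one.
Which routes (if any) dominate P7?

none

P1: worse on tolls (52 vs 14).
P2: worse on tolls (40 vs 14).
P3: worse on tolls (32 vs 14).
P4: worse on distance (521 vs 435).
P5: worse on distance (591 vs 435).
P6: worse on time (7.6 vs 6.6).
P8: worse on time (7.2 vs 6.6).
P9: worse on tolls (24 vs 14).
P10: worse on time (7.2 vs 6.6).
P11: worse on distance (507 vs 435).
P12: worse on distance (448 vs 435).
No option dominates P7.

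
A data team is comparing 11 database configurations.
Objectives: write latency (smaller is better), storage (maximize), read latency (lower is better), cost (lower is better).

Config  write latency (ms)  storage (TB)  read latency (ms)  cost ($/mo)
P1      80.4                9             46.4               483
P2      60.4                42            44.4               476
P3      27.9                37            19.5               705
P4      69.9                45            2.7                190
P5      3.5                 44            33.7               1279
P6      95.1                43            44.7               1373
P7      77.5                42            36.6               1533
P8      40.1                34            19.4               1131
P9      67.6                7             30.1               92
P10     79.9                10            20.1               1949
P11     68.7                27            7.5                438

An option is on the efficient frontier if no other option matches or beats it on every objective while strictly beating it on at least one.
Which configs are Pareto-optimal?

P1: dominated by P2 (write latency 60.4≤80.4, storage 42≥9, read latency 44.4≤46.4, cost 476≤483).
P2: not dominated.
P3: not dominated.
P4: not dominated (best storage).
P5: not dominated (best write latency).
P6: dominated by P4 (write latency 69.9≤95.1, storage 45≥43, read latency 2.7≤44.7, cost 190≤1373).
P7: dominated by P4 (write latency 69.9≤77.5, storage 45≥42, read latency 2.7≤36.6, cost 190≤1533).
P8: not dominated.
P9: not dominated (best cost).
P10: dominated by P3 (write latency 27.9≤79.9, storage 37≥10, read latency 19.5≤20.1, cost 705≤1949).
P11: not dominated.

P2, P3, P4, P5, P8, P9, P11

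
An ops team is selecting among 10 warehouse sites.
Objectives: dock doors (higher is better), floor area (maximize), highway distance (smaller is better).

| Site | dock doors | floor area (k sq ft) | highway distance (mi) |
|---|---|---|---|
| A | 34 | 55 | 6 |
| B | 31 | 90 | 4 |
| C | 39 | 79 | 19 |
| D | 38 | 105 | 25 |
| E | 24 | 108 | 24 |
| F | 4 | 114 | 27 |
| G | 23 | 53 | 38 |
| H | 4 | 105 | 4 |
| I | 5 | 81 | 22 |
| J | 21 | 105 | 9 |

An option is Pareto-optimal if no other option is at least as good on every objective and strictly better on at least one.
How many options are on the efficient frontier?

A: not dominated.
B: not dominated.
C: not dominated (best dock doors).
D: not dominated.
E: not dominated.
F: not dominated (best floor area).
G: dominated by A (dock doors 34≥23, floor area 55≥53, highway distance 6≤38).
H: not dominated.
I: dominated by B (dock doors 31≥5, floor area 90≥81, highway distance 4≤22).
J: not dominated.
Pareto-optimal: A, B, C, D, E, F, H, J → 8.

8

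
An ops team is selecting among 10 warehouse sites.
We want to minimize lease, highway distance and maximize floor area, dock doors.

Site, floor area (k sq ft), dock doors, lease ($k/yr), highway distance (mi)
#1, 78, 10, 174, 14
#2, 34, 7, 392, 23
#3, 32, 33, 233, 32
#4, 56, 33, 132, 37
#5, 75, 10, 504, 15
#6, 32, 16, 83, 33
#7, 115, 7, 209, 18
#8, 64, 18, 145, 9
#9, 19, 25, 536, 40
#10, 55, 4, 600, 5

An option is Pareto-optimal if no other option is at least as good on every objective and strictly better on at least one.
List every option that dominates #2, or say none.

#1: floor area 78≥34, dock doors 10≥7, lease 174≤392, highway distance 14≤23 — dominates #2.
#7: floor area 115≥34, dock doors 7≥7, lease 209≤392, highway distance 18≤23 — dominates #2.
#8: floor area 64≥34, dock doors 18≥7, lease 145≤392, highway distance 9≤23 — dominates #2.
Others (#3, #4, #5, #6, #9, #10) are each worse than #2 on at least one objective.

#1, #7, #8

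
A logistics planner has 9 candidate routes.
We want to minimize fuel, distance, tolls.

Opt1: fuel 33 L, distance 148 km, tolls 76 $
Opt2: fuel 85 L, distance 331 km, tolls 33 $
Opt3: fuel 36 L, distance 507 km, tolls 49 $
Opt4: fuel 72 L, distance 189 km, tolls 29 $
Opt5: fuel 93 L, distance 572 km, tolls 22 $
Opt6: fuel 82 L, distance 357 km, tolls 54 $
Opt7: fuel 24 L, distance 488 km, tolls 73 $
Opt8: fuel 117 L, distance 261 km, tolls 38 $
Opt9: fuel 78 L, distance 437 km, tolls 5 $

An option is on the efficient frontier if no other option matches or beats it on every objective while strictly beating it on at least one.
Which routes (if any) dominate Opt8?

Opt4: fuel 72≤117, distance 189≤261, tolls 29≤38 — dominates Opt8.
Others (Opt1, Opt2, Opt3, Opt5, Opt6, Opt7, Opt9) are each worse than Opt8 on at least one objective.

Opt4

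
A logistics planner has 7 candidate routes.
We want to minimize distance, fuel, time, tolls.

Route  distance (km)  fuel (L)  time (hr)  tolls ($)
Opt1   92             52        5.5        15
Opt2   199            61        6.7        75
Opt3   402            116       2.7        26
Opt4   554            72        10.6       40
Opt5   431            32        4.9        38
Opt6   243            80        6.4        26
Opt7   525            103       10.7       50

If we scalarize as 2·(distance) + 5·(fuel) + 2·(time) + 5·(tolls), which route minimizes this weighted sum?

Opt1

Opt1: 2·92 + 5·52 + 2·5.5 + 5·15 = 530.0
Opt2: 2·199 + 5·61 + 2·6.7 + 5·75 = 1091.4
Opt3: 2·402 + 5·116 + 2·2.7 + 5·26 = 1519.4
Opt4: 2·554 + 5·72 + 2·10.6 + 5·40 = 1689.2
Opt5: 2·431 + 5·32 + 2·4.9 + 5·38 = 1221.8
Opt6: 2·243 + 5·80 + 2·6.4 + 5·26 = 1028.8
Opt7: 2·525 + 5·103 + 2·10.7 + 5·50 = 1836.4
Lowest: Opt1 at 530.0.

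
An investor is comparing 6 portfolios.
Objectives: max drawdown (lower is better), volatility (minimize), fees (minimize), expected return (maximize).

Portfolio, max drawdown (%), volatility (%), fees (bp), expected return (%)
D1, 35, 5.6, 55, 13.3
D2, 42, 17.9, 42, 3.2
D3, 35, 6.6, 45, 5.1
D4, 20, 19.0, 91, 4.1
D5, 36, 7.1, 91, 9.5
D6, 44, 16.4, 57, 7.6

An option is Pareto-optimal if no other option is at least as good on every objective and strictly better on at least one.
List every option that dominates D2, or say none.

D1: worse on fees (55 vs 42).
D3: worse on fees (45 vs 42).
D4: worse on volatility (19.0 vs 17.9).
D5: worse on fees (91 vs 42).
D6: worse on max drawdown (44 vs 42).
No option dominates D2.

none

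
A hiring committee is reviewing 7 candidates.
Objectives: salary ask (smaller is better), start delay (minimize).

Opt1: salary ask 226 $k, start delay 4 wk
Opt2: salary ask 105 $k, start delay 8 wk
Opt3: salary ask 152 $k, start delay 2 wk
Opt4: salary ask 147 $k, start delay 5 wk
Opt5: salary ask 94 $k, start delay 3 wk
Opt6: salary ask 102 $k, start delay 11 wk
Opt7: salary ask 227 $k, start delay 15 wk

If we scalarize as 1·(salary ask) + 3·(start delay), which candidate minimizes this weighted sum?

Opt5

Opt1: 1·226 + 3·4 = 238
Opt2: 1·105 + 3·8 = 129
Opt3: 1·152 + 3·2 = 158
Opt4: 1·147 + 3·5 = 162
Opt5: 1·94 + 3·3 = 103
Opt6: 1·102 + 3·11 = 135
Opt7: 1·227 + 3·15 = 272
Lowest: Opt5 at 103.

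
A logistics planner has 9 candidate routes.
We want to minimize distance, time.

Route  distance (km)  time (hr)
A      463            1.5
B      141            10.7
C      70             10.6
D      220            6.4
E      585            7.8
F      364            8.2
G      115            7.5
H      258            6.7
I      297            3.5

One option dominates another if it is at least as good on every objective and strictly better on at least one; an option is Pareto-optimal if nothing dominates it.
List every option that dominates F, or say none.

D, G, H, I

D: distance 220≤364, time 6.4≤8.2 — dominates F.
G: distance 115≤364, time 7.5≤8.2 — dominates F.
H: distance 258≤364, time 6.7≤8.2 — dominates F.
I: distance 297≤364, time 3.5≤8.2 — dominates F.
Others (A, B, C, E) are each worse than F on at least one objective.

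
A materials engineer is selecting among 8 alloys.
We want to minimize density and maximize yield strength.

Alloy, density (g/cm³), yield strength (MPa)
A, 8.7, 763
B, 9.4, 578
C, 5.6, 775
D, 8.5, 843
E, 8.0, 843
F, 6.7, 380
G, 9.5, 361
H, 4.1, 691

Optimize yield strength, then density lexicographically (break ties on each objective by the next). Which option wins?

E

First maximize yield strength: best is 843, kept {D, E}.
Then minimize density: best is 8.0, kept {E}.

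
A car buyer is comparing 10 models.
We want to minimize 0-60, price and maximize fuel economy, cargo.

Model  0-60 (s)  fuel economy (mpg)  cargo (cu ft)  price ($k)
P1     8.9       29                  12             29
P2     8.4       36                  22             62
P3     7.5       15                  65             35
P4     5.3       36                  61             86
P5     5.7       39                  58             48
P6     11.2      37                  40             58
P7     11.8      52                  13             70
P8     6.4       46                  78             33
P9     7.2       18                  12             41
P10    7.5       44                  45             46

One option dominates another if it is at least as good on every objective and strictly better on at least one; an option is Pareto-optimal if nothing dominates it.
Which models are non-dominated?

P1: not dominated (best price).
P2: dominated by P5 (0-60 5.7≤8.4, fuel economy 39≥36, cargo 58≥22, price 48≤62).
P3: dominated by P8 (0-60 6.4≤7.5, fuel economy 46≥15, cargo 78≥65, price 33≤35).
P4: not dominated (best 0-60).
P5: not dominated.
P6: dominated by P5 (0-60 5.7≤11.2, fuel economy 39≥37, cargo 58≥40, price 48≤58).
P7: not dominated (best fuel economy).
P8: not dominated (best cargo).
P9: dominated by P8 (0-60 6.4≤7.2, fuel economy 46≥18, cargo 78≥12, price 33≤41).
P10: dominated by P8 (0-60 6.4≤7.5, fuel economy 46≥44, cargo 78≥45, price 33≤46).

P1, P4, P5, P7, P8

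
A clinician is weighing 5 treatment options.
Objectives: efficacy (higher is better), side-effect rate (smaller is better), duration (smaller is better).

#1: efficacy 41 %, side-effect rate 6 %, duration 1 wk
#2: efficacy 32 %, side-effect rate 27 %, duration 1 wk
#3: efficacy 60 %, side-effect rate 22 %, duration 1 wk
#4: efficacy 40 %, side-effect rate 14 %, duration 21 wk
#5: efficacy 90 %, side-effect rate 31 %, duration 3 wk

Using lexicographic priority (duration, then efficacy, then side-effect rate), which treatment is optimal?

#3

First minimize duration: best is 1, kept {#1, #2, #3}.
Then maximize efficacy: best is 60, kept {#3}.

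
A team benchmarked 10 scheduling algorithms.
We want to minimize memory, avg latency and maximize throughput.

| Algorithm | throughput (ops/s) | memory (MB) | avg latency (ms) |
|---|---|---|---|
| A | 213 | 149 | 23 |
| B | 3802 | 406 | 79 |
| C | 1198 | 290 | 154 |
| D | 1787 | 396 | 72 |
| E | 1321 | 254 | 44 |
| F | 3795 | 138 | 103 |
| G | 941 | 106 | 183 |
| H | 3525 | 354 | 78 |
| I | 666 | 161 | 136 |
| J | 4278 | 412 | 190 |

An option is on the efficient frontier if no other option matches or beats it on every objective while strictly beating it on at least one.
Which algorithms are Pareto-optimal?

A, B, D, E, F, G, H, J

A: not dominated (best avg latency).
B: not dominated.
C: dominated by E (throughput 1321≥1198, memory 254≤290, avg latency 44≤154).
D: not dominated.
E: not dominated.
F: not dominated.
G: not dominated (best memory).
H: not dominated.
I: dominated by F (throughput 3795≥666, memory 138≤161, avg latency 103≤136).
J: not dominated (best throughput).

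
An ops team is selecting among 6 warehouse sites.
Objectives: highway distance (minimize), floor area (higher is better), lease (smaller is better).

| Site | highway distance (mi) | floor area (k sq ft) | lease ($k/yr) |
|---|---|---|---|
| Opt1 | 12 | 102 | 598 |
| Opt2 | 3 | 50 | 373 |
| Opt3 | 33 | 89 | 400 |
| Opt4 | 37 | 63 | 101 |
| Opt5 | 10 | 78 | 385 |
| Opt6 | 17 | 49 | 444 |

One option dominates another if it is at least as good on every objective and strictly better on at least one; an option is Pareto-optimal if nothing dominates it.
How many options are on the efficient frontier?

5

Opt1: not dominated (best floor area).
Opt2: not dominated (best highway distance).
Opt3: not dominated.
Opt4: not dominated (best lease).
Opt5: not dominated.
Opt6: dominated by Opt2 (highway distance 3≤17, floor area 50≥49, lease 373≤444).
Pareto-optimal: Opt1, Opt2, Opt3, Opt4, Opt5 → 5.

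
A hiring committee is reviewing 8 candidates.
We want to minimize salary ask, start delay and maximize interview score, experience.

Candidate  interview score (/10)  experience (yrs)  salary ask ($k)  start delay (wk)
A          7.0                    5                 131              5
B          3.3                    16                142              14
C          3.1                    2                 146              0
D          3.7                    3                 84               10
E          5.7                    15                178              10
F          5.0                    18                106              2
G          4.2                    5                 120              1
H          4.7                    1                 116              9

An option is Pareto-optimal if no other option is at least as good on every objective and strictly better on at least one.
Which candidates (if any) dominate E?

none

A: worse on experience (5 vs 15).
B: worse on interview score (3.3 vs 5.7).
C: worse on interview score (3.1 vs 5.7).
D: worse on interview score (3.7 vs 5.7).
F: worse on interview score (5.0 vs 5.7).
G: worse on interview score (4.2 vs 5.7).
H: worse on interview score (4.7 vs 5.7).
No option dominates E.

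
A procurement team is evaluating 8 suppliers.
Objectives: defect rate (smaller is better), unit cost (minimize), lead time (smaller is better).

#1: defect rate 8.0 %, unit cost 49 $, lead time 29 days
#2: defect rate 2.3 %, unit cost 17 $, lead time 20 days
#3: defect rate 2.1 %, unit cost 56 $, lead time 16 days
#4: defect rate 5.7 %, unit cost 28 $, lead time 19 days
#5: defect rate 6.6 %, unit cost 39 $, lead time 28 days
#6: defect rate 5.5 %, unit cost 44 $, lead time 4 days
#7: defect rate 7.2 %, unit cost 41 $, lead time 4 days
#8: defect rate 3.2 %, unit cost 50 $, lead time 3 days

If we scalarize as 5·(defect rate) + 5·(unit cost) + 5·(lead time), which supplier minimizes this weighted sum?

#2

#1: 5·8.0 + 5·49 + 5·29 = 430.0
#2: 5·2.3 + 5·17 + 5·20 = 196.5
#3: 5·2.1 + 5·56 + 5·16 = 370.5
#4: 5·5.7 + 5·28 + 5·19 = 263.5
#5: 5·6.6 + 5·39 + 5·28 = 368.0
#6: 5·5.5 + 5·44 + 5·4 = 267.5
#7: 5·7.2 + 5·41 + 5·4 = 261.0
#8: 5·3.2 + 5·50 + 5·3 = 281.0
Lowest: #2 at 196.5.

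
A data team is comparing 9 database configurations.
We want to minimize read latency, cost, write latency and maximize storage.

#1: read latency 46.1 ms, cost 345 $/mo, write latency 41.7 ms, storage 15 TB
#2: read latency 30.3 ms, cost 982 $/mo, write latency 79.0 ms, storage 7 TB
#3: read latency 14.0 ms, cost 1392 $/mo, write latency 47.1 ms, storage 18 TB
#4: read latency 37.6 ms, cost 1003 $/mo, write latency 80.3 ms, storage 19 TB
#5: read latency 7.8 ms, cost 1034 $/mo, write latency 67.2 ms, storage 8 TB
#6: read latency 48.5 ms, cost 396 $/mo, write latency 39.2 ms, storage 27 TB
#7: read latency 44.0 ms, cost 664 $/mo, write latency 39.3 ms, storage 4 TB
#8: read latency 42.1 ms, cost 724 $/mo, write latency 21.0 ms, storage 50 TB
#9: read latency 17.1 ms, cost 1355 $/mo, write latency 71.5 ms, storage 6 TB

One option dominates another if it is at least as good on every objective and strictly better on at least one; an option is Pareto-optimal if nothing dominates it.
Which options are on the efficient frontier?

#1, #2, #3, #4, #5, #6, #7, #8

#1: not dominated (best cost).
#2: not dominated.
#3: not dominated.
#4: not dominated.
#5: not dominated (best read latency).
#6: not dominated.
#7: not dominated.
#8: not dominated (best write latency).
#9: dominated by #5 (read latency 7.8≤17.1, cost 1034≤1355, write latency 67.2≤71.5, storage 8≥6).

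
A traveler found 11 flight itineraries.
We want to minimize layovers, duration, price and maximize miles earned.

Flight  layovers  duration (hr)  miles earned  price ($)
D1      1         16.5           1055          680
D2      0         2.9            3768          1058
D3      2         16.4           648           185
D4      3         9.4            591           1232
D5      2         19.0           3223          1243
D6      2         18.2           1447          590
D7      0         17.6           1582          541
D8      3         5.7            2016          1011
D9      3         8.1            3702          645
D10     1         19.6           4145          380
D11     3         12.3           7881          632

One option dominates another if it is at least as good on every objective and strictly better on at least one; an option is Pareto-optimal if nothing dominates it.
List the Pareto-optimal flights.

D1, D2, D3, D7, D8, D9, D10, D11

D1: not dominated.
D2: not dominated (best duration).
D3: not dominated (best price).
D4: dominated by D2 (layovers 0≤3, duration 2.9≤9.4, miles earned 3768≥591, price 1058≤1232).
D5: dominated by D2 (layovers 0≤2, duration 2.9≤19.0, miles earned 3768≥3223, price 1058≤1243).
D6: dominated by D7 (layovers 0≤2, duration 17.6≤18.2, miles earned 1582≥1447, price 541≤590).
D7: not dominated.
D8: not dominated.
D9: not dominated.
D10: not dominated.
D11: not dominated (best miles earned).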